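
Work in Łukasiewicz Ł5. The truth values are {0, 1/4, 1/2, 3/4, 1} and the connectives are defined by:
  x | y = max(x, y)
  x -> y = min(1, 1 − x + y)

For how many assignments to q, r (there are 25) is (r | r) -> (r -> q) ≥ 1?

19

value 1: 19 assignments (counts)
value 3/4: 2 assignments
value 1/2: 2 assignments
value 1/4: 1 assignment
value 0: 1 assignment
So 19 of the 25 assignments meet the threshold.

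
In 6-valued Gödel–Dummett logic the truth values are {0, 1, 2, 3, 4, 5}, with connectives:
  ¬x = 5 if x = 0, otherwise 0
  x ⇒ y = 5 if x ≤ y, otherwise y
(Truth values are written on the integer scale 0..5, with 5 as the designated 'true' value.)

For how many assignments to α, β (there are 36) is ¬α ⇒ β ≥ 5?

31

value 5: 31 assignments (counts)
value 4: 1 assignment
value 3: 1 assignment
value 2: 1 assignment
value 1: 1 assignment
value 0: 1 assignment
So 31 of the 36 assignments meet the threshold.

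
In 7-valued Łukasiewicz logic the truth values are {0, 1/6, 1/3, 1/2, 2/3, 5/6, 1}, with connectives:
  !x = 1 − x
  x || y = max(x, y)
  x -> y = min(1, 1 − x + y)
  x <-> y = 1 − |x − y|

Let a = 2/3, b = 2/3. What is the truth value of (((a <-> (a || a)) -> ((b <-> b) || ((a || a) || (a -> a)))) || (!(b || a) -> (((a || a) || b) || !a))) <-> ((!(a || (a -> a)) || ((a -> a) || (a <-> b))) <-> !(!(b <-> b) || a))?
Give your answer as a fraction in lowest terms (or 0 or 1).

1/3

a || a = 2/3 || 2/3 = 2/3
a <-> (a || a) = 2/3 <-> 2/3 = 1
b <-> b = 2/3 <-> 2/3 = 1
a || a = 2/3 || 2/3 = 2/3
a -> a = 2/3 -> 2/3 = 1
(a || a) || (a -> a) = 2/3 || 1 = 1
(b <-> b) || ((a || a) || (a -> a)) = 1 || 1 = 1
(a <-> (a || a)) -> ((b <-> b) || ((a || a) || (a -> a))) = 1 -> 1 = 1
b || a = 2/3 || 2/3 = 2/3
!(b || a) = !2/3 = 1/3
a || a = 2/3 || 2/3 = 2/3
(a || a) || b = 2/3 || 2/3 = 2/3
!a = !2/3 = 1/3
((a || a) || b) || !a = 2/3 || 1/3 = 2/3
!(b || a) -> (((a || a) || b) || !a) = 1/3 -> 2/3 = 1
((a <-> (a || a)) -> ((b <-> b) || ((a || a) || (a -> a)))) || (!(b || a) -> (((a || a) || b) || !a)) = 1 || 1 = 1
a -> a = 2/3 -> 2/3 = 1
a || (a -> a) = 2/3 || 1 = 1
!(a || (a -> a)) = !1 = 0
a -> a = 2/3 -> 2/3 = 1
a <-> b = 2/3 <-> 2/3 = 1
(a -> a) || (a <-> b) = 1 || 1 = 1
!(a || (a -> a)) || ((a -> a) || (a <-> b)) = 0 || 1 = 1
b <-> b = 2/3 <-> 2/3 = 1
!(b <-> b) = !1 = 0
!(b <-> b) || a = 0 || 2/3 = 2/3
!(!(b <-> b) || a) = !2/3 = 1/3
(!(a || (a -> a)) || ((a -> a) || (a <-> b))) <-> !(!(b <-> b) || a) = 1 <-> 1/3 = 1/3
(((a <-> (a || a)) -> ((b <-> b) || ((a || a) || (a -> a)))) || (!(b || a) -> (((a || a) || b) || !a))) <-> ((!(a || (a -> a)) || ((a -> a) || (a <-> b))) <-> !(!(b <-> b) || a)) = 1 <-> 1/3 = 1/3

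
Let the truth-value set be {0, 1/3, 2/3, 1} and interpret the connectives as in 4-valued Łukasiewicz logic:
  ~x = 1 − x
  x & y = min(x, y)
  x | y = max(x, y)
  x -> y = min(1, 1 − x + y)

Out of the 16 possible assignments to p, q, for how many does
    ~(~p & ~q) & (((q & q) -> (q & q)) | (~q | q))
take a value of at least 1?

7

p = 0, q = 0 ↦ 0  <
p = 0, q = 1/3 ↦ 1/3  <
p = 0, q = 2/3 ↦ 2/3  <
p = 0, q = 1 ↦ 1  ≥
p = 1/3, q = 0 ↦ 1/3  <
p = 1/3, q = 1/3 ↦ 1/3  <
p = 1/3, q = 2/3 ↦ 2/3  <
p = 1/3, q = 1 ↦ 1  ≥
p = 2/3, q = 0 ↦ 2/3  <
p = 2/3, q = 1/3 ↦ 2/3  <
p = 2/3, q = 2/3 ↦ 2/3  <
p = 2/3, q = 1 ↦ 1  ≥
p = 1, q = 0 ↦ 1  ≥
p = 1, q = 1/3 ↦ 1  ≥
p = 1, q = 2/3 ↦ 1  ≥
p = 1, q = 1 ↦ 1  ≥
So 7 of the 16 assignments meet the threshold.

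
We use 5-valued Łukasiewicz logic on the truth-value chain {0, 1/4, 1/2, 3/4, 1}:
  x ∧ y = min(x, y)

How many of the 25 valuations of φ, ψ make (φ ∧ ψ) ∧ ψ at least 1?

1

value 1: 1 assignment (counts)
value 3/4: 3 assignments
value 1/2: 5 assignments
value 1/4: 7 assignments
value 0: 9 assignments
So 1 of the 25 assignments meets the threshold.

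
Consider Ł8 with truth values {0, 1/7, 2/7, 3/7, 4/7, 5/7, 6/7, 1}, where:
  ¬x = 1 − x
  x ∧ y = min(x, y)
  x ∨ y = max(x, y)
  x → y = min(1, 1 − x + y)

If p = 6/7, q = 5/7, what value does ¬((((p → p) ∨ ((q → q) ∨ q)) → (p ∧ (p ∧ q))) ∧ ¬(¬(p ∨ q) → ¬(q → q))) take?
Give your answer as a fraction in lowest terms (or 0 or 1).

p → p = 6/7 → 6/7 = 1
q → q = 5/7 → 5/7 = 1
(q → q) ∨ q = 1 ∨ 5/7 = 1
(p → p) ∨ ((q → q) ∨ q) = 1 ∨ 1 = 1
p ∧ q = 6/7 ∧ 5/7 = 5/7
p ∧ (p ∧ q) = 6/7 ∧ 5/7 = 5/7
((p → p) ∨ ((q → q) ∨ q)) → (p ∧ (p ∧ q)) = 1 → 5/7 = 5/7
p ∨ q = 6/7 ∨ 5/7 = 6/7
¬(p ∨ q) = ¬6/7 = 1/7
q → q = 5/7 → 5/7 = 1
¬(q → q) = ¬1 = 0
¬(p ∨ q) → ¬(q → q) = 1/7 → 0 = 6/7
¬(¬(p ∨ q) → ¬(q → q)) = ¬6/7 = 1/7
(((p → p) ∨ ((q → q) ∨ q)) → (p ∧ (p ∧ q))) ∧ ¬(¬(p ∨ q) → ¬(q → q)) = 5/7 ∧ 1/7 = 1/7
¬((((p → p) ∨ ((q → q) ∨ q)) → (p ∧ (p ∧ q))) ∧ ¬(¬(p ∨ q) → ¬(q → q))) = ¬1/7 = 6/7

6/7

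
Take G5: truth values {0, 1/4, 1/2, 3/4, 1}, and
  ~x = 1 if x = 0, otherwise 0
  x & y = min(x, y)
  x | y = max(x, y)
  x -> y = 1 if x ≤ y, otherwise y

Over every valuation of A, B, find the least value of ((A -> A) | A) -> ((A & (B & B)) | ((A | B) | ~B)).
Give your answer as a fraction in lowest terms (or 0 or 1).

Take A = 0, B = 1/4:
A -> A = 0 -> 0 = 1
(A -> A) | A = 1 | 0 = 1
B & B = 1/4 & 1/4 = 1/4
A & (B & B) = 0 & 1/4 = 0
A | B = 0 | 1/4 = 1/4
~B = ~1/4 = 0
(A | B) | ~B = 1/4 | 0 = 1/4
(A & (B & B)) | ((A | B) | ~B) = 0 | 1/4 = 1/4
((A -> A) | A) -> ((A & (B & B)) | ((A | B) | ~B)) = 1 -> 1/4 = 1/4
No assignment yields a value below 1/4, so this is the minimum.

1/4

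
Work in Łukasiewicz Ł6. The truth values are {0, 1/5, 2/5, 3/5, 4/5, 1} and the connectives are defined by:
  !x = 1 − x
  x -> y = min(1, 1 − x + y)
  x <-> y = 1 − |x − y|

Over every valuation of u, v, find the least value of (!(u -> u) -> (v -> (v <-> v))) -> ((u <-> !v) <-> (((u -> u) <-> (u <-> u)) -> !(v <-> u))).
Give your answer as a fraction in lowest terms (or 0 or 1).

Take u = 2/5, v = 2/5:
u -> u = 2/5 -> 2/5 = 1
!(u -> u) = !1 = 0
v <-> v = 2/5 <-> 2/5 = 1
v -> (v <-> v) = 2/5 -> 1 = 1
!(u -> u) -> (v -> (v <-> v)) = 0 -> 1 = 1
!v = !2/5 = 3/5
u <-> !v = 2/5 <-> 3/5 = 4/5
u -> u = 2/5 -> 2/5 = 1
u <-> u = 2/5 <-> 2/5 = 1
(u -> u) <-> (u <-> u) = 1 <-> 1 = 1
v <-> u = 2/5 <-> 2/5 = 1
!(v <-> u) = !1 = 0
((u -> u) <-> (u <-> u)) -> !(v <-> u) = 1 -> 0 = 0
(u <-> !v) <-> (((u -> u) <-> (u <-> u)) -> !(v <-> u)) = 4/5 <-> 0 = 1/5
(!(u -> u) -> (v -> (v <-> v))) -> ((u <-> !v) <-> (((u -> u) <-> (u <-> u)) -> !(v <-> u))) = 1 -> 1/5 = 1/5
No assignment yields a value below 1/5, so this is the minimum.

1/5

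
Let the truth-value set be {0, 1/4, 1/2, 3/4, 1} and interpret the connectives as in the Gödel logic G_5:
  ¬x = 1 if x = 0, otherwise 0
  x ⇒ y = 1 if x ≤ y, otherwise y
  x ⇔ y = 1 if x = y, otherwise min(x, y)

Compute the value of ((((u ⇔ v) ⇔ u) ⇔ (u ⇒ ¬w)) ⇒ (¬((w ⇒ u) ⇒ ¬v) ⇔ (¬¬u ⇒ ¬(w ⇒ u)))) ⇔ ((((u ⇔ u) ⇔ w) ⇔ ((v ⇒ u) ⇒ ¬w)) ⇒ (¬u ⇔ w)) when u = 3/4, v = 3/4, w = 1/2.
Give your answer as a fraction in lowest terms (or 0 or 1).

u ⇔ v = 3/4 ⇔ 3/4 = 1
(u ⇔ v) ⇔ u = 1 ⇔ 3/4 = 3/4
¬w = ¬1/2 = 0
u ⇒ ¬w = 3/4 ⇒ 0 = 0
((u ⇔ v) ⇔ u) ⇔ (u ⇒ ¬w) = 3/4 ⇔ 0 = 0
w ⇒ u = 1/2 ⇒ 3/4 = 1
¬v = ¬3/4 = 0
(w ⇒ u) ⇒ ¬v = 1 ⇒ 0 = 0
¬((w ⇒ u) ⇒ ¬v) = ¬0 = 1
¬u = ¬3/4 = 0
¬¬u = ¬0 = 1
w ⇒ u = 1/2 ⇒ 3/4 = 1
¬(w ⇒ u) = ¬1 = 0
¬¬u ⇒ ¬(w ⇒ u) = 1 ⇒ 0 = 0
¬((w ⇒ u) ⇒ ¬v) ⇔ (¬¬u ⇒ ¬(w ⇒ u)) = 1 ⇔ 0 = 0
(((u ⇔ v) ⇔ u) ⇔ (u ⇒ ¬w)) ⇒ (¬((w ⇒ u) ⇒ ¬v) ⇔ (¬¬u ⇒ ¬(w ⇒ u))) = 0 ⇒ 0 = 1
u ⇔ u = 3/4 ⇔ 3/4 = 1
(u ⇔ u) ⇔ w = 1 ⇔ 1/2 = 1/2
v ⇒ u = 3/4 ⇒ 3/4 = 1
¬w = ¬1/2 = 0
(v ⇒ u) ⇒ ¬w = 1 ⇒ 0 = 0
((u ⇔ u) ⇔ w) ⇔ ((v ⇒ u) ⇒ ¬w) = 1/2 ⇔ 0 = 0
¬u = ¬3/4 = 0
¬u ⇔ w = 0 ⇔ 1/2 = 0
(((u ⇔ u) ⇔ w) ⇔ ((v ⇒ u) ⇒ ¬w)) ⇒ (¬u ⇔ w) = 0 ⇒ 0 = 1
((((u ⇔ v) ⇔ u) ⇔ (u ⇒ ¬w)) ⇒ (¬((w ⇒ u) ⇒ ¬v) ⇔ (¬¬u ⇒ ¬(w ⇒ u)))) ⇔ ((((u ⇔ u) ⇔ w) ⇔ ((v ⇒ u) ⇒ ¬w)) ⇒ (¬u ⇔ w)) = 1 ⇔ 1 = 1

1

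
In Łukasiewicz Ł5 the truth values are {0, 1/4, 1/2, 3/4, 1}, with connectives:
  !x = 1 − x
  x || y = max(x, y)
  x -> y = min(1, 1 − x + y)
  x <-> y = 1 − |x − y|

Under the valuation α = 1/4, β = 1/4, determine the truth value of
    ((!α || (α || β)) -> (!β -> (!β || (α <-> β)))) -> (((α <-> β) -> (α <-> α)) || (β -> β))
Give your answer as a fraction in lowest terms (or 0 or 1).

!α = !1/4 = 3/4
α || β = 1/4 || 1/4 = 1/4
!α || (α || β) = 3/4 || 1/4 = 3/4
!β = !1/4 = 3/4
!β = !1/4 = 3/4
α <-> β = 1/4 <-> 1/4 = 1
!β || (α <-> β) = 3/4 || 1 = 1
!β -> (!β || (α <-> β)) = 3/4 -> 1 = 1
(!α || (α || β)) -> (!β -> (!β || (α <-> β))) = 3/4 -> 1 = 1
α <-> β = 1/4 <-> 1/4 = 1
α <-> α = 1/4 <-> 1/4 = 1
(α <-> β) -> (α <-> α) = 1 -> 1 = 1
β -> β = 1/4 -> 1/4 = 1
((α <-> β) -> (α <-> α)) || (β -> β) = 1 || 1 = 1
((!α || (α || β)) -> (!β -> (!β || (α <-> β)))) -> (((α <-> β) -> (α <-> α)) || (β -> β)) = 1 -> 1 = 1

1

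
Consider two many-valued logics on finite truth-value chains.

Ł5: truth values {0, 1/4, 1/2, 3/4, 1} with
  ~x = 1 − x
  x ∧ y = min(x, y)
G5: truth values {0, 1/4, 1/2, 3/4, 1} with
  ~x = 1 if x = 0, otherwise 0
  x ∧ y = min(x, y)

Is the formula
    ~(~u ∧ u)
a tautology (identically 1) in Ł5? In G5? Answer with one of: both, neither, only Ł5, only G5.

In Ł5: at u = 1/4 the value is 3/4 — not a tautology.
In G5: every assignment gives 1 — tautology.

only G5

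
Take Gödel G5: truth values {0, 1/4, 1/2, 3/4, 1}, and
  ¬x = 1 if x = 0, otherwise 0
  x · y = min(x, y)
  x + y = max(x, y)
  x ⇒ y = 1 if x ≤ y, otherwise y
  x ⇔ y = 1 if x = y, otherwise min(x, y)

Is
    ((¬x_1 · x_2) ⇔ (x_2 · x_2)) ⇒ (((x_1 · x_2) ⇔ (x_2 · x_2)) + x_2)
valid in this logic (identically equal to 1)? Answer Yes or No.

Counterexample: take x_1 = 0, x_2 = 1/4.
¬x_1 = ¬0 = 1
¬x_1 · x_2 = 1 · 1/4 = 1/4
x_2 · x_2 = 1/4 · 1/4 = 1/4
(¬x_1 · x_2) ⇔ (x_2 · x_2) = 1/4 ⇔ 1/4 = 1
x_1 · x_2 = 0 · 1/4 = 0
x_2 · x_2 = 1/4 · 1/4 = 1/4
(x_1 · x_2) ⇔ (x_2 · x_2) = 0 ⇔ 1/4 = 0
((x_1 · x_2) ⇔ (x_2 · x_2)) + x_2 = 0 + 1/4 = 1/4
((¬x_1 · x_2) ⇔ (x_2 · x_2)) ⇒ (((x_1 · x_2) ⇔ (x_2 · x_2)) + x_2) = 1 ⇒ 1/4 = 1/4
This gives 1/4 ≠ 1.

No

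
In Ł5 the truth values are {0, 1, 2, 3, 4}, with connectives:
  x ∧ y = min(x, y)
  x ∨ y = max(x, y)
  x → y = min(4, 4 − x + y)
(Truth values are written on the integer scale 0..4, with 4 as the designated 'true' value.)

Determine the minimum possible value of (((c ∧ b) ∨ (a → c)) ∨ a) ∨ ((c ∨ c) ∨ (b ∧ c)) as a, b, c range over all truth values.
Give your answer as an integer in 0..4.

2

Take a = 2, b = 0, c = 0:
c ∧ b = 0 ∧ 0 = 0
a → c = 2 → 0 = 2
(c ∧ b) ∨ (a → c) = 0 ∨ 2 = 2
((c ∧ b) ∨ (a → c)) ∨ a = 2 ∨ 2 = 2
c ∨ c = 0 ∨ 0 = 0
b ∧ c = 0 ∧ 0 = 0
(c ∨ c) ∨ (b ∧ c) = 0 ∨ 0 = 0
(((c ∧ b) ∨ (a → c)) ∨ a) ∨ ((c ∨ c) ∨ (b ∧ c)) = 2 ∨ 0 = 2
No assignment yields a value below 2, so this is the minimum.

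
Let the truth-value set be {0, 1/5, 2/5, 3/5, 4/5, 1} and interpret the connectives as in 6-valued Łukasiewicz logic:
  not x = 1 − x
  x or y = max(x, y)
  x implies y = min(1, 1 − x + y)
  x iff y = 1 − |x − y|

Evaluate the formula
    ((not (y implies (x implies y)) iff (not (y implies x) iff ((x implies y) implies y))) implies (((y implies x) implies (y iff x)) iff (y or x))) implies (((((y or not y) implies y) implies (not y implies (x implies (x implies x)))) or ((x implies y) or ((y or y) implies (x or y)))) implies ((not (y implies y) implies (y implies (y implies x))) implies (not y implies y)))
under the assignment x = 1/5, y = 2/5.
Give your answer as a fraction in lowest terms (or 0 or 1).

4/5

x implies y = 1/5 implies 2/5 = 1
y implies (x implies y) = 2/5 implies 1 = 1
not (y implies (x implies y)) = not 1 = 0
y implies x = 2/5 implies 1/5 = 4/5
not (y implies x) = not 4/5 = 1/5
x implies y = 1/5 implies 2/5 = 1
(x implies y) implies y = 1 implies 2/5 = 2/5
not (y implies x) iff ((x implies y) implies y) = 1/5 iff 2/5 = 4/5
not (y implies (x implies y)) iff (not (y implies x) iff ((x implies y) implies y)) = 0 iff 4/5 = 1/5
y implies x = 2/5 implies 1/5 = 4/5
y iff x = 2/5 iff 1/5 = 4/5
(y implies x) implies (y iff x) = 4/5 implies 4/5 = 1
y or x = 2/5 or 1/5 = 2/5
((y implies x) implies (y iff x)) iff (y or x) = 1 iff 2/5 = 2/5
(not (y implies (x implies y)) iff (not (y implies x) iff ((x implies y) implies y))) implies (((y implies x) implies (y iff x)) iff (y or x)) = 1/5 implies 2/5 = 1
not y = not 2/5 = 3/5
y or not y = 2/5 or 3/5 = 3/5
(y or not y) implies y = 3/5 implies 2/5 = 4/5
not y = not 2/5 = 3/5
x implies x = 1/5 implies 1/5 = 1
x implies (x implies x) = 1/5 implies 1 = 1
not y implies (x implies (x implies x)) = 3/5 implies 1 = 1
((y or not y) implies y) implies (not y implies (x implies (x implies x))) = 4/5 implies 1 = 1
x implies y = 1/5 implies 2/5 = 1
y or y = 2/5 or 2/5 = 2/5
x or y = 1/5 or 2/5 = 2/5
(y or y) implies (x or y) = 2/5 implies 2/5 = 1
(x implies y) or ((y or y) implies (x or y)) = 1 or 1 = 1
(((y or not y) implies y) implies (not y implies (x implies (x implies x)))) or ((x implies y) or ((y or y) implies (x or y))) = 1 or 1 = 1
y implies y = 2/5 implies 2/5 = 1
not (y implies y) = not 1 = 0
y implies x = 2/5 implies 1/5 = 4/5
y implies (y implies x) = 2/5 implies 4/5 = 1
not (y implies y) implies (y implies (y implies x)) = 0 implies 1 = 1
not y = not 2/5 = 3/5
not y implies y = 3/5 implies 2/5 = 4/5
(not (y implies y) implies (y implies (y implies x))) implies (not y implies y) = 1 implies 4/5 = 4/5
((((y or not y) implies y) implies (not y implies (x implies (x implies x)))) or ((x implies y) or ((y or y) implies (x or y)))) implies ((not (y implies y) implies (y implies (y implies x))) implies (not y implies y)) = 1 implies 4/5 = 4/5
((not (y implies (x implies y)) iff (not (y implies x) iff ((x implies y) implies y))) implies (((y implies x) implies (y iff x)) iff (y or x))) implies (((((y or not y) implies y) implies (not y implies (x implies (x implies x)))) or ((x implies y) or ((y or y) implies (x or y)))) implies ((not (y implies y) implies (y implies (y implies x))) implies (not y implies y))) = 1 implies 4/5 = 4/5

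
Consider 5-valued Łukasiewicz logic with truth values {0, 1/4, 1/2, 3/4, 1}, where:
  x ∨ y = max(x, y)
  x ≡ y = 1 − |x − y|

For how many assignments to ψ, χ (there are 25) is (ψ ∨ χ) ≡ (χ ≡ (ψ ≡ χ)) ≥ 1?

16

value 1: 16 assignments (counts)
value 3/4: 5 assignments
value 1/2: 2 assignments
value 1/4: 1 assignment
value 0: 1 assignment
So 16 of the 25 assignments meet the threshold.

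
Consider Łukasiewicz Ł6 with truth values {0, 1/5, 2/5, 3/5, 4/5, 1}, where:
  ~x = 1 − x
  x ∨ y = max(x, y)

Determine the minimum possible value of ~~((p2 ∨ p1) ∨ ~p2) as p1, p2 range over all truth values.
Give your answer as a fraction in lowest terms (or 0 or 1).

Take p1 = 0, p2 = 2/5:
p2 ∨ p1 = 2/5 ∨ 0 = 2/5
~p2 = ~2/5 = 3/5
(p2 ∨ p1) ∨ ~p2 = 2/5 ∨ 3/5 = 3/5
~((p2 ∨ p1) ∨ ~p2) = ~3/5 = 2/5
~~((p2 ∨ p1) ∨ ~p2) = ~2/5 = 3/5
No assignment yields a value below 3/5, so this is the minimum.

3/5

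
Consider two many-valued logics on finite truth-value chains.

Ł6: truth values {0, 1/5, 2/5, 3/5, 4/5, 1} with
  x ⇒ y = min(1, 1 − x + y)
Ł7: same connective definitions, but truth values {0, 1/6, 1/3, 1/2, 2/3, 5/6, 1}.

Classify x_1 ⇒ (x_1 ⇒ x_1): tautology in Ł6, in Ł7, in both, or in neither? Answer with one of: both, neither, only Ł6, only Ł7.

In Ł6: every assignment gives 1 — tautology.
In Ł7: every assignment gives 1 — tautology.

both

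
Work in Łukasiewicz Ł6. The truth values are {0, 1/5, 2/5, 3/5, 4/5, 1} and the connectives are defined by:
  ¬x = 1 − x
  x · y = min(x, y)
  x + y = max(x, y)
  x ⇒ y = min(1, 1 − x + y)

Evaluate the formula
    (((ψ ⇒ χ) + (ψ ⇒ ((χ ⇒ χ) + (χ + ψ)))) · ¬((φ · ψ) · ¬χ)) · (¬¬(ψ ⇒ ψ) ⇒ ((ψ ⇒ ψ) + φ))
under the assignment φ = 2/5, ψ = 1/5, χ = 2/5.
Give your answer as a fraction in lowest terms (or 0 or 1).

4/5

ψ ⇒ χ = 1/5 ⇒ 2/5 = 1
χ ⇒ χ = 2/5 ⇒ 2/5 = 1
χ + ψ = 2/5 + 1/5 = 2/5
(χ ⇒ χ) + (χ + ψ) = 1 + 2/5 = 1
ψ ⇒ ((χ ⇒ χ) + (χ + ψ)) = 1/5 ⇒ 1 = 1
(ψ ⇒ χ) + (ψ ⇒ ((χ ⇒ χ) + (χ + ψ))) = 1 + 1 = 1
φ · ψ = 2/5 · 1/5 = 1/5
¬χ = ¬2/5 = 3/5
(φ · ψ) · ¬χ = 1/5 · 3/5 = 1/5
¬((φ · ψ) · ¬χ) = ¬1/5 = 4/5
((ψ ⇒ χ) + (ψ ⇒ ((χ ⇒ χ) + (χ + ψ)))) · ¬((φ · ψ) · ¬χ) = 1 · 4/5 = 4/5
ψ ⇒ ψ = 1/5 ⇒ 1/5 = 1
¬(ψ ⇒ ψ) = ¬1 = 0
¬¬(ψ ⇒ ψ) = ¬0 = 1
ψ ⇒ ψ = 1/5 ⇒ 1/5 = 1
(ψ ⇒ ψ) + φ = 1 + 2/5 = 1
¬¬(ψ ⇒ ψ) ⇒ ((ψ ⇒ ψ) + φ) = 1 ⇒ 1 = 1
(((ψ ⇒ χ) + (ψ ⇒ ((χ ⇒ χ) + (χ + ψ)))) · ¬((φ · ψ) · ¬χ)) · (¬¬(ψ ⇒ ψ) ⇒ ((ψ ⇒ ψ) + φ)) = 4/5 · 1 = 4/5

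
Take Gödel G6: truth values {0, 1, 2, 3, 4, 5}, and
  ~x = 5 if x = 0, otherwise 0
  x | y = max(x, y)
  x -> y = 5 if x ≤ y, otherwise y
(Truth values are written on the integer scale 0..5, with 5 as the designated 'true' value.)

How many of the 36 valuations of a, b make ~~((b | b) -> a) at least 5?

value 5: 31 assignments (counts)
value 0: 5 assignments
So 31 of the 36 assignments meet the threshold.

31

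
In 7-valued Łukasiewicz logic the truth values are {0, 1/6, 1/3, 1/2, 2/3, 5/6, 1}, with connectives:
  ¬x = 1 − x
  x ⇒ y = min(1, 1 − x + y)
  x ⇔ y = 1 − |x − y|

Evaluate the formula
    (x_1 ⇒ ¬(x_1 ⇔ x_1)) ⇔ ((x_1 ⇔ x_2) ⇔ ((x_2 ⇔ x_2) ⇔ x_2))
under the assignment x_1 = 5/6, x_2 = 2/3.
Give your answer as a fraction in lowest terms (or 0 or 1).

1/3

x_1 ⇔ x_1 = 5/6 ⇔ 5/6 = 1
¬(x_1 ⇔ x_1) = ¬1 = 0
x_1 ⇒ ¬(x_1 ⇔ x_1) = 5/6 ⇒ 0 = 1/6
x_1 ⇔ x_2 = 5/6 ⇔ 2/3 = 5/6
x_2 ⇔ x_2 = 2/3 ⇔ 2/3 = 1
(x_2 ⇔ x_2) ⇔ x_2 = 1 ⇔ 2/3 = 2/3
(x_1 ⇔ x_2) ⇔ ((x_2 ⇔ x_2) ⇔ x_2) = 5/6 ⇔ 2/3 = 5/6
(x_1 ⇒ ¬(x_1 ⇔ x_1)) ⇔ ((x_1 ⇔ x_2) ⇔ ((x_2 ⇔ x_2) ⇔ x_2)) = 1/6 ⇔ 5/6 = 1/3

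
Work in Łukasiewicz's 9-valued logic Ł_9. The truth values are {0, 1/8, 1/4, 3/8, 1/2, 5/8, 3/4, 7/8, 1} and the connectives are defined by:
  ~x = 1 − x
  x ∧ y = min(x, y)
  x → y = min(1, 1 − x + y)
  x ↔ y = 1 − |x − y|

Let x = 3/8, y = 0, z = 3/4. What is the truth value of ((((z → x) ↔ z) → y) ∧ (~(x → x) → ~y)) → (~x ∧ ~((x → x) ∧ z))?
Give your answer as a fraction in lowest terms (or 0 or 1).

1

z → x = 3/4 → 3/8 = 5/8
(z → x) ↔ z = 5/8 ↔ 3/4 = 7/8
((z → x) ↔ z) → y = 7/8 → 0 = 1/8
x → x = 3/8 → 3/8 = 1
~(x → x) = ~1 = 0
~y = ~0 = 1
~(x → x) → ~y = 0 → 1 = 1
(((z → x) ↔ z) → y) ∧ (~(x → x) → ~y) = 1/8 ∧ 1 = 1/8
~x = ~3/8 = 5/8
x → x = 3/8 → 3/8 = 1
(x → x) ∧ z = 1 ∧ 3/4 = 3/4
~((x → x) ∧ z) = ~3/4 = 1/4
~x ∧ ~((x → x) ∧ z) = 5/8 ∧ 1/4 = 1/4
((((z → x) ↔ z) → y) ∧ (~(x → x) → ~y)) → (~x ∧ ~((x → x) ∧ z)) = 1/8 → 1/4 = 1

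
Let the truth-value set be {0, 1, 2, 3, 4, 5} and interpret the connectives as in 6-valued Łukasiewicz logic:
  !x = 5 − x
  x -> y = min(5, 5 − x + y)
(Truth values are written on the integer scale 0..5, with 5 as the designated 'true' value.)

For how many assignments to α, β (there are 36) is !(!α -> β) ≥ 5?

1

value 5: 1 assignment (counts)
value 4: 2 assignments
value 3: 3 assignments
value 2: 4 assignments
value 1: 5 assignments
value 0: 21 assignments
So 1 of the 36 assignments meets the threshold.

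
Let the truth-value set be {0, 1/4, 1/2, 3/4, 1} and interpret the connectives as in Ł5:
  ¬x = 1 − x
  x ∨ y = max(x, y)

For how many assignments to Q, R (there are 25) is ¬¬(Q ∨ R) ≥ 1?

value 1: 9 assignments (counts)
value 3/4: 7 assignments
value 1/2: 5 assignments
value 1/4: 3 assignments
value 0: 1 assignment
So 9 of the 25 assignments meet the threshold.

9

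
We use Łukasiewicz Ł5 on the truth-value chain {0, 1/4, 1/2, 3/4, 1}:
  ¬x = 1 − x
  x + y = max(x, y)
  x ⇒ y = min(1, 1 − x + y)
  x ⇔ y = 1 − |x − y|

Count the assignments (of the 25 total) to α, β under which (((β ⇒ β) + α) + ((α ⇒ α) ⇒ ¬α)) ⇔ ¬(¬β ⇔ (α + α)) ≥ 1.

value 1: 2 assignments (counts)
value 3/4: 4 assignments
value 1/2: 6 assignments
value 1/4: 8 assignments
value 0: 5 assignments
So 2 of the 25 assignments meet the threshold.

2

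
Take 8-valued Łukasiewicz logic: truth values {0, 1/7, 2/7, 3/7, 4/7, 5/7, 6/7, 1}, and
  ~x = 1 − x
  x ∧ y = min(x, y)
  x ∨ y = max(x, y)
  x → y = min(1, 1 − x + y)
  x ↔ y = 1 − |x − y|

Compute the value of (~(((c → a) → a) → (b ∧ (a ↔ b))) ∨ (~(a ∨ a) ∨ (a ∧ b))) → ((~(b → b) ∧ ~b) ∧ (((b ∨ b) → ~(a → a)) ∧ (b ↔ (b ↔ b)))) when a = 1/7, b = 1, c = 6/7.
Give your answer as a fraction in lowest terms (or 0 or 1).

c → a = 6/7 → 1/7 = 2/7
(c → a) → a = 2/7 → 1/7 = 6/7
a ↔ b = 1/7 ↔ 1 = 1/7
b ∧ (a ↔ b) = 1 ∧ 1/7 = 1/7
((c → a) → a) → (b ∧ (a ↔ b)) = 6/7 → 1/7 = 2/7
~(((c → a) → a) → (b ∧ (a ↔ b))) = ~2/7 = 5/7
a ∨ a = 1/7 ∨ 1/7 = 1/7
~(a ∨ a) = ~1/7 = 6/7
a ∧ b = 1/7 ∧ 1 = 1/7
~(a ∨ a) ∨ (a ∧ b) = 6/7 ∨ 1/7 = 6/7
~(((c → a) → a) → (b ∧ (a ↔ b))) ∨ (~(a ∨ a) ∨ (a ∧ b)) = 5/7 ∨ 6/7 = 6/7
b → b = 1 → 1 = 1
~(b → b) = ~1 = 0
~b = ~1 = 0
~(b → b) ∧ ~b = 0 ∧ 0 = 0
b ∨ b = 1 ∨ 1 = 1
a → a = 1/7 → 1/7 = 1
~(a → a) = ~1 = 0
(b ∨ b) → ~(a → a) = 1 → 0 = 0
b ↔ b = 1 ↔ 1 = 1
b ↔ (b ↔ b) = 1 ↔ 1 = 1
((b ∨ b) → ~(a → a)) ∧ (b ↔ (b ↔ b)) = 0 ∧ 1 = 0
(~(b → b) ∧ ~b) ∧ (((b ∨ b) → ~(a → a)) ∧ (b ↔ (b ↔ b))) = 0 ∧ 0 = 0
(~(((c → a) → a) → (b ∧ (a ↔ b))) ∨ (~(a ∨ a) ∨ (a ∧ b))) → ((~(b → b) ∧ ~b) ∧ (((b ∨ b) → ~(a → a)) ∧ (b ↔ (b ↔ b)))) = 6/7 → 0 = 1/7

1/7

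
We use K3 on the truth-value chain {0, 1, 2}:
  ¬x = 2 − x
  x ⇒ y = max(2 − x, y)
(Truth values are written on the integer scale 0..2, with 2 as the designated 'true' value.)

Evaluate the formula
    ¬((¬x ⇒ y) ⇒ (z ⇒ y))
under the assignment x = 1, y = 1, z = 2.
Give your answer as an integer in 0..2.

1

¬x = ¬1 = 1
¬x ⇒ y = 1 ⇒ 1 = 1
z ⇒ y = 2 ⇒ 1 = 1
(¬x ⇒ y) ⇒ (z ⇒ y) = 1 ⇒ 1 = 1
¬((¬x ⇒ y) ⇒ (z ⇒ y)) = ¬1 = 1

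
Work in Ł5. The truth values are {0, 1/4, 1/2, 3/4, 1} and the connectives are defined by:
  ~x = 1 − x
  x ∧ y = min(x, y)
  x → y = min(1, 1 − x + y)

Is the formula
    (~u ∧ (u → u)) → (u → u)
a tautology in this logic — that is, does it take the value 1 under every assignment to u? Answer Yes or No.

Yes

u = 0 ↦ 1
u = 1/4 ↦ 1
u = 1/2 ↦ 1
u = 3/4 ↦ 1
u = 1 ↦ 1
Every assignment gives a value ≥ 1.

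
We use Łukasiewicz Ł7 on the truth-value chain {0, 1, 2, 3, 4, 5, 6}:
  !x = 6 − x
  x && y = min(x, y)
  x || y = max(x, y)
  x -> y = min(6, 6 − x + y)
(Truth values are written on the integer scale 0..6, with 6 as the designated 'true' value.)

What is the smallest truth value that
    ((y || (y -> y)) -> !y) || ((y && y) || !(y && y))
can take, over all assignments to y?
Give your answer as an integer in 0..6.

Take y = 3:
y -> y = 3 -> 3 = 6
y || (y -> y) = 3 || 6 = 6
!y = !3 = 3
(y || (y -> y)) -> !y = 6 -> 3 = 3
y && y = 3 && 3 = 3
y && y = 3 && 3 = 3
!(y && y) = !3 = 3
(y && y) || !(y && y) = 3 || 3 = 3
((y || (y -> y)) -> !y) || ((y && y) || !(y && y)) = 3 || 3 = 3
No assignment yields a value below 3, so this is the minimum.

3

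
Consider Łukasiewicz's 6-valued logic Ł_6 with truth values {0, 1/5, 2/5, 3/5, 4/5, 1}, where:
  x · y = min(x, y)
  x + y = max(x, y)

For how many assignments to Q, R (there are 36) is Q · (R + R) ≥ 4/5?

4

value 1: 1 assignment (counts)
value 4/5: 3 assignments (counts)
value 3/5: 5 assignments
value 2/5: 7 assignments
value 1/5: 9 assignments
value 0: 11 assignments
So 4 of the 36 assignments meet the threshold.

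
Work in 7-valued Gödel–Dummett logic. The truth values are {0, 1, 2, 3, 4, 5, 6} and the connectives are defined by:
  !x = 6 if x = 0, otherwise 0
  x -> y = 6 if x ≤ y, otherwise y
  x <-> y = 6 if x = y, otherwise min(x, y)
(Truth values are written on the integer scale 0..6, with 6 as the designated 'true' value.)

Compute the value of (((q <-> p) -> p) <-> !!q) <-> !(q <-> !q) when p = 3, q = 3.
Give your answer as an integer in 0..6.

3

q <-> p = 3 <-> 3 = 6
(q <-> p) -> p = 6 -> 3 = 3
!q = !3 = 0
!!q = !0 = 6
((q <-> p) -> p) <-> !!q = 3 <-> 6 = 3
!q = !3 = 0
q <-> !q = 3 <-> 0 = 0
!(q <-> !q) = !0 = 6
(((q <-> p) -> p) <-> !!q) <-> !(q <-> !q) = 3 <-> 6 = 3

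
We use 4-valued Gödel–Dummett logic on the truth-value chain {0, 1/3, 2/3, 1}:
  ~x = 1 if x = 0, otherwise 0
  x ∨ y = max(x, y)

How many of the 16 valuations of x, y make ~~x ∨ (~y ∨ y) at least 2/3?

15

x = 0, y = 0 ↦ 1  ≥
x = 0, y = 1/3 ↦ 1/3  <
x = 0, y = 2/3 ↦ 2/3  ≥
x = 0, y = 1 ↦ 1  ≥
x = 1/3, y = 0 ↦ 1  ≥
x = 1/3, y = 1/3 ↦ 1  ≥
x = 1/3, y = 2/3 ↦ 1  ≥
x = 1/3, y = 1 ↦ 1  ≥
x = 2/3, y = 0 ↦ 1  ≥
x = 2/3, y = 1/3 ↦ 1  ≥
x = 2/3, y = 2/3 ↦ 1  ≥
x = 2/3, y = 1 ↦ 1  ≥
x = 1, y = 0 ↦ 1  ≥
x = 1, y = 1/3 ↦ 1  ≥
x = 1, y = 2/3 ↦ 1  ≥
x = 1, y = 1 ↦ 1  ≥
So 15 of the 16 assignments meet the threshold.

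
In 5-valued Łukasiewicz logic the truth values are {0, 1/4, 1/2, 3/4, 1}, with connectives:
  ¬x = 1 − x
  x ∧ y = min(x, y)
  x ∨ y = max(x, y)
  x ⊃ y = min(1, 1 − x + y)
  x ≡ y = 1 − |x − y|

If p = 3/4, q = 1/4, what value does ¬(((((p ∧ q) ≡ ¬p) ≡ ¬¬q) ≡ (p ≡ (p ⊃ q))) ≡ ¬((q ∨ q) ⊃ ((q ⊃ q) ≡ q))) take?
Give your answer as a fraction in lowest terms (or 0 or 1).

1/2

p ∧ q = 3/4 ∧ 1/4 = 1/4
¬p = ¬3/4 = 1/4
(p ∧ q) ≡ ¬p = 1/4 ≡ 1/4 = 1
¬q = ¬1/4 = 3/4
¬¬q = ¬3/4 = 1/4
((p ∧ q) ≡ ¬p) ≡ ¬¬q = 1 ≡ 1/4 = 1/4
p ⊃ q = 3/4 ⊃ 1/4 = 1/2
p ≡ (p ⊃ q) = 3/4 ≡ 1/2 = 3/4
(((p ∧ q) ≡ ¬p) ≡ ¬¬q) ≡ (p ≡ (p ⊃ q)) = 1/4 ≡ 3/4 = 1/2
q ∨ q = 1/4 ∨ 1/4 = 1/4
q ⊃ q = 1/4 ⊃ 1/4 = 1
(q ⊃ q) ≡ q = 1 ≡ 1/4 = 1/4
(q ∨ q) ⊃ ((q ⊃ q) ≡ q) = 1/4 ⊃ 1/4 = 1
¬((q ∨ q) ⊃ ((q ⊃ q) ≡ q)) = ¬1 = 0
((((p ∧ q) ≡ ¬p) ≡ ¬¬q) ≡ (p ≡ (p ⊃ q))) ≡ ¬((q ∨ q) ⊃ ((q ⊃ q) ≡ q)) = 1/2 ≡ 0 = 1/2
¬(((((p ∧ q) ≡ ¬p) ≡ ¬¬q) ≡ (p ≡ (p ⊃ q))) ≡ ¬((q ∨ q) ⊃ ((q ⊃ q) ≡ q))) = ¬1/2 = 1/2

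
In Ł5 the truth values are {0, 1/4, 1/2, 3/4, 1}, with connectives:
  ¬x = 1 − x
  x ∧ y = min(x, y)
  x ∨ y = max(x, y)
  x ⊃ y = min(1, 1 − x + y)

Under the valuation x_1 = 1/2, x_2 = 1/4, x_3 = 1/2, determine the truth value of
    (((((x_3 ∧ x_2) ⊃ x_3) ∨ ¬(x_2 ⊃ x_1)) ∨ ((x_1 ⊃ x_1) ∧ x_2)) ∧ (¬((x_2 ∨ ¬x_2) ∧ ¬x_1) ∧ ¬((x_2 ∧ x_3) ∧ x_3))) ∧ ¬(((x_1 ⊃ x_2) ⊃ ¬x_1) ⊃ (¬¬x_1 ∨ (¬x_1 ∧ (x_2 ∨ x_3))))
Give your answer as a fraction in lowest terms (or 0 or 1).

x_3 ∧ x_2 = 1/2 ∧ 1/4 = 1/4
(x_3 ∧ x_2) ⊃ x_3 = 1/4 ⊃ 1/2 = 1
x_2 ⊃ x_1 = 1/4 ⊃ 1/2 = 1
¬(x_2 ⊃ x_1) = ¬1 = 0
((x_3 ∧ x_2) ⊃ x_3) ∨ ¬(x_2 ⊃ x_1) = 1 ∨ 0 = 1
x_1 ⊃ x_1 = 1/2 ⊃ 1/2 = 1
(x_1 ⊃ x_1) ∧ x_2 = 1 ∧ 1/4 = 1/4
(((x_3 ∧ x_2) ⊃ x_3) ∨ ¬(x_2 ⊃ x_1)) ∨ ((x_1 ⊃ x_1) ∧ x_2) = 1 ∨ 1/4 = 1
¬x_2 = ¬1/4 = 3/4
x_2 ∨ ¬x_2 = 1/4 ∨ 3/4 = 3/4
¬x_1 = ¬1/2 = 1/2
(x_2 ∨ ¬x_2) ∧ ¬x_1 = 3/4 ∧ 1/2 = 1/2
¬((x_2 ∨ ¬x_2) ∧ ¬x_1) = ¬1/2 = 1/2
x_2 ∧ x_3 = 1/4 ∧ 1/2 = 1/4
(x_2 ∧ x_3) ∧ x_3 = 1/4 ∧ 1/2 = 1/4
¬((x_2 ∧ x_3) ∧ x_3) = ¬1/4 = 3/4
¬((x_2 ∨ ¬x_2) ∧ ¬x_1) ∧ ¬((x_2 ∧ x_3) ∧ x_3) = 1/2 ∧ 3/4 = 1/2
((((x_3 ∧ x_2) ⊃ x_3) ∨ ¬(x_2 ⊃ x_1)) ∨ ((x_1 ⊃ x_1) ∧ x_2)) ∧ (¬((x_2 ∨ ¬x_2) ∧ ¬x_1) ∧ ¬((x_2 ∧ x_3) ∧ x_3)) = 1 ∧ 1/2 = 1/2
x_1 ⊃ x_2 = 1/2 ⊃ 1/4 = 3/4
¬x_1 = ¬1/2 = 1/2
(x_1 ⊃ x_2) ⊃ ¬x_1 = 3/4 ⊃ 1/2 = 3/4
¬x_1 = ¬1/2 = 1/2
¬¬x_1 = ¬1/2 = 1/2
¬x_1 = ¬1/2 = 1/2
x_2 ∨ x_3 = 1/4 ∨ 1/2 = 1/2
¬x_1 ∧ (x_2 ∨ x_3) = 1/2 ∧ 1/2 = 1/2
¬¬x_1 ∨ (¬x_1 ∧ (x_2 ∨ x_3)) = 1/2 ∨ 1/2 = 1/2
((x_1 ⊃ x_2) ⊃ ¬x_1) ⊃ (¬¬x_1 ∨ (¬x_1 ∧ (x_2 ∨ x_3))) = 3/4 ⊃ 1/2 = 3/4
¬(((x_1 ⊃ x_2) ⊃ ¬x_1) ⊃ (¬¬x_1 ∨ (¬x_1 ∧ (x_2 ∨ x_3)))) = ¬3/4 = 1/4
(((((x_3 ∧ x_2) ⊃ x_3) ∨ ¬(x_2 ⊃ x_1)) ∨ ((x_1 ⊃ x_1) ∧ x_2)) ∧ (¬((x_2 ∨ ¬x_2) ∧ ¬x_1) ∧ ¬((x_2 ∧ x_3) ∧ x_3))) ∧ ¬(((x_1 ⊃ x_2) ⊃ ¬x_1) ⊃ (¬¬x_1 ∨ (¬x_1 ∧ (x_2 ∨ x_3)))) = 1/2 ∧ 1/4 = 1/4

1/4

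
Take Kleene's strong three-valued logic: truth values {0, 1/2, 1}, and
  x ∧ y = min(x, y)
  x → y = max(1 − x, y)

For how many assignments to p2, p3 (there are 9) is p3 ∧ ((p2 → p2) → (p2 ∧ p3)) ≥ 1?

1

p2 = 0, p3 = 0 ↦ 0  <
p2 = 0, p3 = 1/2 ↦ 0  <
p2 = 0, p3 = 1 ↦ 0  <
p2 = 1/2, p3 = 0 ↦ 0  <
p2 = 1/2, p3 = 1/2 ↦ 1/2  <
p2 = 1/2, p3 = 1 ↦ 1/2  <
p2 = 1, p3 = 0 ↦ 0  <
p2 = 1, p3 = 1/2 ↦ 1/2  <
p2 = 1, p3 = 1 ↦ 1  ≥
So 1 of the 9 assignments meets the threshold.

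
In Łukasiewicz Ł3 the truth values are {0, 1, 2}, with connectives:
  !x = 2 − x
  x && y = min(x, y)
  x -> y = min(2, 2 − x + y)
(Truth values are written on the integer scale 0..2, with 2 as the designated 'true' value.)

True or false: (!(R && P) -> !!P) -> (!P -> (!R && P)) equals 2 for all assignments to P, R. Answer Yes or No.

No

Counterexample: take P = 1, R = 2.
R && P = 2 && 1 = 1
!(R && P) = !1 = 1
!P = !1 = 1
!!P = !1 = 1
!(R && P) -> !!P = 1 -> 1 = 2
!P = !1 = 1
!R = !2 = 0
!R && P = 0 && 1 = 0
!P -> (!R && P) = 1 -> 0 = 1
(!(R && P) -> !!P) -> (!P -> (!R && P)) = 2 -> 1 = 1
This gives 1 ≠ 2.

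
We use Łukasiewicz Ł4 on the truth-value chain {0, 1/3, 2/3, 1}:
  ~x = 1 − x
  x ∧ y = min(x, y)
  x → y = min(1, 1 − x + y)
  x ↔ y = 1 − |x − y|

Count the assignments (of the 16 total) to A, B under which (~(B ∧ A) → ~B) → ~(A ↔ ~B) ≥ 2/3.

A = 0, B = 0 ↦ 1  ≥
A = 0, B = 1/3 ↦ 1  ≥
A = 0, B = 2/3 ↦ 1  ≥
A = 0, B = 1 ↦ 1  ≥
A = 1/3, B = 0 ↦ 2/3  ≥
A = 1/3, B = 1/3 ↦ 1/3  <
A = 1/3, B = 2/3 ↦ 1/3  <
A = 1/3, B = 1 ↦ 1  ≥
A = 2/3, B = 0 ↦ 1/3  <
A = 2/3, B = 1/3 ↦ 0  <
A = 2/3, B = 2/3 ↦ 1/3  <
A = 2/3, B = 1 ↦ 1  ≥
A = 1, B = 0 ↦ 0  <
A = 1, B = 1/3 ↦ 1/3  <
A = 1, B = 2/3 ↦ 2/3  ≥
A = 1, B = 1 ↦ 1  ≥
So 9 of the 16 assignments meet the threshold.

9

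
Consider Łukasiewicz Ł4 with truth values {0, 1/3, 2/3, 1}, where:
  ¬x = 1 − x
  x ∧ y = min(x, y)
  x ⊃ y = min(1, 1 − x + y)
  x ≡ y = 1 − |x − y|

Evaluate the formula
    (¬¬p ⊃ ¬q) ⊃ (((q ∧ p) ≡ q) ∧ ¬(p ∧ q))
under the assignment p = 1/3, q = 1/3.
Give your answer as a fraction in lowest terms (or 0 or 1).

2/3

¬p = ¬1/3 = 2/3
¬¬p = ¬2/3 = 1/3
¬q = ¬1/3 = 2/3
¬¬p ⊃ ¬q = 1/3 ⊃ 2/3 = 1
q ∧ p = 1/3 ∧ 1/3 = 1/3
(q ∧ p) ≡ q = 1/3 ≡ 1/3 = 1
p ∧ q = 1/3 ∧ 1/3 = 1/3
¬(p ∧ q) = ¬1/3 = 2/3
((q ∧ p) ≡ q) ∧ ¬(p ∧ q) = 1 ∧ 2/3 = 2/3
(¬¬p ⊃ ¬q) ⊃ (((q ∧ p) ≡ q) ∧ ¬(p ∧ q)) = 1 ⊃ 2/3 = 2/3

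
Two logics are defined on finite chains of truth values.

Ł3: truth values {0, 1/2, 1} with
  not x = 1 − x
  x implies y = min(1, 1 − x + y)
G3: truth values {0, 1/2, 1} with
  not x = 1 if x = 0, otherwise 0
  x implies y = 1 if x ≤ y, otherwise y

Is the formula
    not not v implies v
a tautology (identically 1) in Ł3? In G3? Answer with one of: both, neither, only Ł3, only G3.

only Ł3

In Ł3: every assignment gives 1 — tautology.
In G3: at v = 1/2 the value is 1/2 — not a tautology.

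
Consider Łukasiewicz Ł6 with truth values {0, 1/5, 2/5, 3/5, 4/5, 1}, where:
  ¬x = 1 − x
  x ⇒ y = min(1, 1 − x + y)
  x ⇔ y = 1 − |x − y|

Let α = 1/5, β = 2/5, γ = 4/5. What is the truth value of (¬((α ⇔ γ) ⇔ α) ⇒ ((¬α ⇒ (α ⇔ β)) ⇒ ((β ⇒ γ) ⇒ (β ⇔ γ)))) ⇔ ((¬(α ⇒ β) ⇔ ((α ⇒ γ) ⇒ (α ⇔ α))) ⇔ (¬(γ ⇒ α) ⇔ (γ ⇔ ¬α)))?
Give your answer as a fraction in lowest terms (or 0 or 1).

2/5

α ⇔ γ = 1/5 ⇔ 4/5 = 2/5
(α ⇔ γ) ⇔ α = 2/5 ⇔ 1/5 = 4/5
¬((α ⇔ γ) ⇔ α) = ¬4/5 = 1/5
¬α = ¬1/5 = 4/5
α ⇔ β = 1/5 ⇔ 2/5 = 4/5
¬α ⇒ (α ⇔ β) = 4/5 ⇒ 4/5 = 1
β ⇒ γ = 2/5 ⇒ 4/5 = 1
β ⇔ γ = 2/5 ⇔ 4/5 = 3/5
(β ⇒ γ) ⇒ (β ⇔ γ) = 1 ⇒ 3/5 = 3/5
(¬α ⇒ (α ⇔ β)) ⇒ ((β ⇒ γ) ⇒ (β ⇔ γ)) = 1 ⇒ 3/5 = 3/5
¬((α ⇔ γ) ⇔ α) ⇒ ((¬α ⇒ (α ⇔ β)) ⇒ ((β ⇒ γ) ⇒ (β ⇔ γ))) = 1/5 ⇒ 3/5 = 1
α ⇒ β = 1/5 ⇒ 2/5 = 1
¬(α ⇒ β) = ¬1 = 0
α ⇒ γ = 1/5 ⇒ 4/5 = 1
α ⇔ α = 1/5 ⇔ 1/5 = 1
(α ⇒ γ) ⇒ (α ⇔ α) = 1 ⇒ 1 = 1
¬(α ⇒ β) ⇔ ((α ⇒ γ) ⇒ (α ⇔ α)) = 0 ⇔ 1 = 0
γ ⇒ α = 4/5 ⇒ 1/5 = 2/5
¬(γ ⇒ α) = ¬2/5 = 3/5
¬α = ¬1/5 = 4/5
γ ⇔ ¬α = 4/5 ⇔ 4/5 = 1
¬(γ ⇒ α) ⇔ (γ ⇔ ¬α) = 3/5 ⇔ 1 = 3/5
(¬(α ⇒ β) ⇔ ((α ⇒ γ) ⇒ (α ⇔ α))) ⇔ (¬(γ ⇒ α) ⇔ (γ ⇔ ¬α)) = 0 ⇔ 3/5 = 2/5
(¬((α ⇔ γ) ⇔ α) ⇒ ((¬α ⇒ (α ⇔ β)) ⇒ ((β ⇒ γ) ⇒ (β ⇔ γ)))) ⇔ ((¬(α ⇒ β) ⇔ ((α ⇒ γ) ⇒ (α ⇔ α))) ⇔ (¬(γ ⇒ α) ⇔ (γ ⇔ ¬α))) = 1 ⇔ 2/5 = 2/5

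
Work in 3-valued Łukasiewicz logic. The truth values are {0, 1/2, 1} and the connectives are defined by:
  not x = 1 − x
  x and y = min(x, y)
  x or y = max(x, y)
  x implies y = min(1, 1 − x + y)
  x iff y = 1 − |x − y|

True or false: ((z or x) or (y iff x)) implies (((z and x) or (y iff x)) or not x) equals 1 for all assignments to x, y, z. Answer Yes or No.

Counterexample: take x = 1/2, y = 0, z = 1.
z or x = 1 or 1/2 = 1
y iff x = 0 iff 1/2 = 1/2
(z or x) or (y iff x) = 1 or 1/2 = 1
z and x = 1 and 1/2 = 1/2
y iff x = 0 iff 1/2 = 1/2
(z and x) or (y iff x) = 1/2 or 1/2 = 1/2
not x = not 1/2 = 1/2
((z and x) or (y iff x)) or not x = 1/2 or 1/2 = 1/2
((z or x) or (y iff x)) implies (((z and x) or (y iff x)) or not x) = 1 implies 1/2 = 1/2
This gives 1/2 ≠ 1.

No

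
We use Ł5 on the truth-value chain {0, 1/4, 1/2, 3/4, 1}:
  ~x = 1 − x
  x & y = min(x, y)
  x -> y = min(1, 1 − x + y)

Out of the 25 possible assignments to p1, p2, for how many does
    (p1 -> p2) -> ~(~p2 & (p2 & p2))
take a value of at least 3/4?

22

value 1: 15 assignments (counts)
value 3/4: 7 assignments (counts)
value 1/2: 3 assignments
So 22 of the 25 assignments meet the threshold.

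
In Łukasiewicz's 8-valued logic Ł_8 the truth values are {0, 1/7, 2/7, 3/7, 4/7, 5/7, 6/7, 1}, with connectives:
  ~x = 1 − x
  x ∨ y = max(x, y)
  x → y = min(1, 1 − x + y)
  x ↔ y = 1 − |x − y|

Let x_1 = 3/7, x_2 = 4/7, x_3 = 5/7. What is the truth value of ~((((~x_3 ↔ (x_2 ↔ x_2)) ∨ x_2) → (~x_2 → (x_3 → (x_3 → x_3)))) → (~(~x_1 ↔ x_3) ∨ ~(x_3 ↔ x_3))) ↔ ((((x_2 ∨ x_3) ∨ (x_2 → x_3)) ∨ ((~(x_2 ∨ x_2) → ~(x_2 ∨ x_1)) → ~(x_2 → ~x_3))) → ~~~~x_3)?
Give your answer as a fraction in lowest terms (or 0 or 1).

6/7

~x_3 = ~5/7 = 2/7
x_2 ↔ x_2 = 4/7 ↔ 4/7 = 1
~x_3 ↔ (x_2 ↔ x_2) = 2/7 ↔ 1 = 2/7
(~x_3 ↔ (x_2 ↔ x_2)) ∨ x_2 = 2/7 ∨ 4/7 = 4/7
~x_2 = ~4/7 = 3/7
x_3 → x_3 = 5/7 → 5/7 = 1
x_3 → (x_3 → x_3) = 5/7 → 1 = 1
~x_2 → (x_3 → (x_3 → x_3)) = 3/7 → 1 = 1
((~x_3 ↔ (x_2 ↔ x_2)) ∨ x_2) → (~x_2 → (x_3 → (x_3 → x_3))) = 4/7 → 1 = 1
~x_1 = ~3/7 = 4/7
~x_1 ↔ x_3 = 4/7 ↔ 5/7 = 6/7
~(~x_1 ↔ x_3) = ~6/7 = 1/7
x_3 ↔ x_3 = 5/7 ↔ 5/7 = 1
~(x_3 ↔ x_3) = ~1 = 0
~(~x_1 ↔ x_3) ∨ ~(x_3 ↔ x_3) = 1/7 ∨ 0 = 1/7
(((~x_3 ↔ (x_2 ↔ x_2)) ∨ x_2) → (~x_2 → (x_3 → (x_3 → x_3)))) → (~(~x_1 ↔ x_3) ∨ ~(x_3 ↔ x_3)) = 1 → 1/7 = 1/7
~((((~x_3 ↔ (x_2 ↔ x_2)) ∨ x_2) → (~x_2 → (x_3 → (x_3 → x_3)))) → (~(~x_1 ↔ x_3) ∨ ~(x_3 ↔ x_3))) = ~1/7 = 6/7
x_2 ∨ x_3 = 4/7 ∨ 5/7 = 5/7
x_2 → x_3 = 4/7 → 5/7 = 1
(x_2 ∨ x_3) ∨ (x_2 → x_3) = 5/7 ∨ 1 = 1
x_2 ∨ x_2 = 4/7 ∨ 4/7 = 4/7
~(x_2 ∨ x_2) = ~4/7 = 3/7
x_2 ∨ x_1 = 4/7 ∨ 3/7 = 4/7
~(x_2 ∨ x_1) = ~4/7 = 3/7
~(x_2 ∨ x_2) → ~(x_2 ∨ x_1) = 3/7 → 3/7 = 1
~x_3 = ~5/7 = 2/7
x_2 → ~x_3 = 4/7 → 2/7 = 5/7
~(x_2 → ~x_3) = ~5/7 = 2/7
(~(x_2 ∨ x_2) → ~(x_2 ∨ x_1)) → ~(x_2 → ~x_3) = 1 → 2/7 = 2/7
((x_2 ∨ x_3) ∨ (x_2 → x_3)) ∨ ((~(x_2 ∨ x_2) → ~(x_2 ∨ x_1)) → ~(x_2 → ~x_3)) = 1 ∨ 2/7 = 1
~x_3 = ~5/7 = 2/7
~~x_3 = ~2/7 = 5/7
~~~x_3 = ~5/7 = 2/7
~~~~x_3 = ~2/7 = 5/7
(((x_2 ∨ x_3) ∨ (x_2 → x_3)) ∨ ((~(x_2 ∨ x_2) → ~(x_2 ∨ x_1)) → ~(x_2 → ~x_3))) → ~~~~x_3 = 1 → 5/7 = 5/7
~((((~x_3 ↔ (x_2 ↔ x_2)) ∨ x_2) → (~x_2 → (x_3 → (x_3 → x_3)))) → (~(~x_1 ↔ x_3) ∨ ~(x_3 ↔ x_3))) ↔ ((((x_2 ∨ x_3) ∨ (x_2 → x_3)) ∨ ((~(x_2 ∨ x_2) → ~(x_2 ∨ x_1)) → ~(x_2 → ~x_3))) → ~~~~x_3) = 6/7 ↔ 5/7 = 6/7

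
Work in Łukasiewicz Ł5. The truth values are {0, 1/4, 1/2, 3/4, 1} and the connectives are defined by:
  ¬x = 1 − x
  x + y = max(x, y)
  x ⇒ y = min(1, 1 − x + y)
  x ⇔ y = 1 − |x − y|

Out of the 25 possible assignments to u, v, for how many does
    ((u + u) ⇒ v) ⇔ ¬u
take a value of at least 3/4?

value 1: 9 assignments (counts)
value 3/4: 7 assignments (counts)
value 1/2: 5 assignments
value 1/4: 3 assignments
value 0: 1 assignment
So 16 of the 25 assignments meet the threshold.

16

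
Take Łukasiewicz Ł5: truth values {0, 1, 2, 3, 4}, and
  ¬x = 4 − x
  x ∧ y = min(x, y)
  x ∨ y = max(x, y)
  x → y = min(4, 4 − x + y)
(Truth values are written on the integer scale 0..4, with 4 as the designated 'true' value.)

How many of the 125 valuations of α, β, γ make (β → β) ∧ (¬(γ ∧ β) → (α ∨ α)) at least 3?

79

value 4: 55 assignments (counts)
value 3: 24 assignments (counts)
value 2: 21 assignments
value 1: 16 assignments
value 0: 9 assignments
So 79 of the 125 assignments meet the threshold.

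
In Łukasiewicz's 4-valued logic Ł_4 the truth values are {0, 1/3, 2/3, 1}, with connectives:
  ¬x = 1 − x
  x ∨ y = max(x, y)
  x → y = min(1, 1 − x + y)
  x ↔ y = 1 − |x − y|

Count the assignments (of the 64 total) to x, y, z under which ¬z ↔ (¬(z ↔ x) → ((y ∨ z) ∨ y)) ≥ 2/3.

29

value 1: 12 assignments (counts)
value 2/3: 17 assignments (counts)
value 1/3: 18 assignments
value 0: 17 assignments
So 29 of the 64 assignments meet the threshold.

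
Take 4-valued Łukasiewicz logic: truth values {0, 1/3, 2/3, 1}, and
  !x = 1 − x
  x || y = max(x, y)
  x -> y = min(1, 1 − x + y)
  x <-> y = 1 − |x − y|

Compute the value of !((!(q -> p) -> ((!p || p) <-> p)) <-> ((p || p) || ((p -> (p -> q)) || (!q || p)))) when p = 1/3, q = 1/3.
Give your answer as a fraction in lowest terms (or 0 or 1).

q -> p = 1/3 -> 1/3 = 1
!(q -> p) = !1 = 0
!p = !1/3 = 2/3
!p || p = 2/3 || 1/3 = 2/3
(!p || p) <-> p = 2/3 <-> 1/3 = 2/3
!(q -> p) -> ((!p || p) <-> p) = 0 -> 2/3 = 1
p || p = 1/3 || 1/3 = 1/3
p -> q = 1/3 -> 1/3 = 1
p -> (p -> q) = 1/3 -> 1 = 1
!q = !1/3 = 2/3
!q || p = 2/3 || 1/3 = 2/3
(p -> (p -> q)) || (!q || p) = 1 || 2/3 = 1
(p || p) || ((p -> (p -> q)) || (!q || p)) = 1/3 || 1 = 1
(!(q -> p) -> ((!p || p) <-> p)) <-> ((p || p) || ((p -> (p -> q)) || (!q || p))) = 1 <-> 1 = 1
!((!(q -> p) -> ((!p || p) <-> p)) <-> ((p || p) || ((p -> (p -> q)) || (!q || p)))) = !1 = 0

0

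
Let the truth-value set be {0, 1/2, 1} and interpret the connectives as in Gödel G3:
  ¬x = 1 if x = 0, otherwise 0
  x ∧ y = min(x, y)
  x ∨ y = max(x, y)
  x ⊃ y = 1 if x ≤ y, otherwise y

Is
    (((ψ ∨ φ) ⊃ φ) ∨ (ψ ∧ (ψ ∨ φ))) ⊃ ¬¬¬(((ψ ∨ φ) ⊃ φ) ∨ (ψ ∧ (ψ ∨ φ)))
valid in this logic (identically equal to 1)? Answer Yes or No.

No

Counterexample: take φ = 0, ψ = 0.
ψ ∨ φ = 0 ∨ 0 = 0
(ψ ∨ φ) ⊃ φ = 0 ⊃ 0 = 1
ψ ∨ φ = 0 ∨ 0 = 0
ψ ∧ (ψ ∨ φ) = 0 ∧ 0 = 0
((ψ ∨ φ) ⊃ φ) ∨ (ψ ∧ (ψ ∨ φ)) = 1 ∨ 0 = 1
ψ ∨ φ = 0 ∨ 0 = 0
(ψ ∨ φ) ⊃ φ = 0 ⊃ 0 = 1
ψ ∨ φ = 0 ∨ 0 = 0
ψ ∧ (ψ ∨ φ) = 0 ∧ 0 = 0
((ψ ∨ φ) ⊃ φ) ∨ (ψ ∧ (ψ ∨ φ)) = 1 ∨ 0 = 1
¬(((ψ ∨ φ) ⊃ φ) ∨ (ψ ∧ (ψ ∨ φ))) = ¬1 = 0
¬¬(((ψ ∨ φ) ⊃ φ) ∨ (ψ ∧ (ψ ∨ φ))) = ¬0 = 1
¬¬¬(((ψ ∨ φ) ⊃ φ) ∨ (ψ ∧ (ψ ∨ φ))) = ¬1 = 0
(((ψ ∨ φ) ⊃ φ) ∨ (ψ ∧ (ψ ∨ φ))) ⊃ ¬¬¬(((ψ ∨ φ) ⊃ φ) ∨ (ψ ∧ (ψ ∨ φ))) = 1 ⊃ 0 = 0
This gives 0 ≠ 1.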